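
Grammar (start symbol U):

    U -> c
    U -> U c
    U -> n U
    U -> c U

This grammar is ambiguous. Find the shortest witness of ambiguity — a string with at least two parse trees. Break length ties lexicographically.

c c

length 1: no string has ≥2 trees
length 2: c c has 2 parse trees

Two derivations of c c:
  U ⇒ U c ⇒ c c
  U ⇒ c U ⇒ c c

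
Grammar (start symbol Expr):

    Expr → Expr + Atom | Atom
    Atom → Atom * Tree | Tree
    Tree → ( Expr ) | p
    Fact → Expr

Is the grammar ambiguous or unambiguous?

(Fact is unreachable from Expr, so its rules don't affect L(Expr).) This is a standard precedence ladder (Expr over Atom over Tree), with each level left-recursive on its own operator ('+' at Expr, '*' at Atom). That structure is LR(1), hence unambiguous.

Unambiguous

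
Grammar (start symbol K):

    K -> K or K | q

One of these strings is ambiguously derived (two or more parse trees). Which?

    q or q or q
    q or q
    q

q or q or q

q or q or q: 2 trees
q or q: 1 tree
q: 1 tree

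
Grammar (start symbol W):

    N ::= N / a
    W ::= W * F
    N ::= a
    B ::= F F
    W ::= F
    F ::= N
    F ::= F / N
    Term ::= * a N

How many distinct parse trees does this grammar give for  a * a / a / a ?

Parse trees for a * a / a / a:
  [W [W [F [N a]]] * [F [N [N [N a] / a] / a]]]
  [W [W [F [N a]]] * [F [F [N a]] / [N [N a] / a]]]
  [W [W [F [N a]]] * [F [F [N [N a] / a]] / [N a]]]
  [W [W [F [N a]]] * [F [F [F [N a]] / [N a]] / [N a]]]

4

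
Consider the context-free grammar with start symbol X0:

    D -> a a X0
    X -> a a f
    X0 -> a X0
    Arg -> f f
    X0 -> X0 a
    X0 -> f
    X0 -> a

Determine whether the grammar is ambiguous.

Ambiguous

Witness: a a

Derivation 1: X0 ⇒ a X0 ⇒ a a
Derivation 2: X0 ⇒ X0 a ⇒ a a

Two distinct leftmost derivations for the same string.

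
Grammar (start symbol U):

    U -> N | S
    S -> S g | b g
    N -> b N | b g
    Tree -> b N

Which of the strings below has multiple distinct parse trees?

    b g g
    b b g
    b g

b g

b g g: 1 tree
b b g: 1 tree
b g: 2 trees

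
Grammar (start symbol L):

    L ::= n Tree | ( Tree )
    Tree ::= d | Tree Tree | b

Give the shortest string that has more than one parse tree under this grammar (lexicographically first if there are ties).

length 2: no string has ≥2 trees
length 3: no string has ≥2 trees
length 4: n b b b has 2 parse trees

Two derivations of n b b b:
  L ⇒ n Tree ⇒ n Tree Tree ⇒ n Tree Tree Tree ⇒ n b Tree Tree ⇒ n b b Tree ⇒ n b b b
  L ⇒ n Tree ⇒ n Tree Tree ⇒ n b Tree ⇒ n b Tree Tree ⇒ n b b Tree ⇒ n b b b

n b b b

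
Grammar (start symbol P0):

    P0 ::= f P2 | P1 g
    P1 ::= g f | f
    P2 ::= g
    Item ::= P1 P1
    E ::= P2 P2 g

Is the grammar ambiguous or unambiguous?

Witness: f g

Derivation 1: P0 ⇒ f P2 ⇒ f g
Derivation 2: P0 ⇒ P1 g ⇒ f g

Two distinct leftmost derivations for the same string.

Ambiguous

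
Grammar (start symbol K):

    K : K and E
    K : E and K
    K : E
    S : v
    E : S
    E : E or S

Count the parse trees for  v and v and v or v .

4

Parse trees for v and v and v or v:
  [K [K [K [E [S v]]] and [E [S v]]] and [E [E [S v]] or [S v]]]
  [K [K [E [S v]] and [K [E [S v]]]] and [E [E [S v]] or [S v]]]
  [K [E [S v]] and [K [K [E [S v]]] and [E [E [S v]] or [S v]]]]
  [K [E [S v]] and [K [E [S v]] and [K [E [E [S v]] or [S v]]]]]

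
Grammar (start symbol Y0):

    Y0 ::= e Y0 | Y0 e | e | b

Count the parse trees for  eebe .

Parse trees for eebe:
  [Y0 e [Y0 e [Y0 [Y0 b] e]]]
  [Y0 e [Y0 [Y0 e [Y0 b]] e]]
  [Y0 [Y0 e [Y0 e [Y0 b]]] e]

3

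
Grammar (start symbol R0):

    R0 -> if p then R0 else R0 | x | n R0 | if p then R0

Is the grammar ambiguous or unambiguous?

Ambiguous

Witness: if p then if p then x else x

Derivation 1: R0 ⇒ if p then R0 else R0 ⇒ if p then if p then R0 else R0 ⇒ if p then if p then x else R0 ⇒ if p then if p then x else x
Derivation 2: R0 ⇒ if p then R0 ⇒ if p then if p then R0 else R0 ⇒ if p then if p then x else R0 ⇒ if p then if p then x else x

Two distinct leftmost derivations for the same string.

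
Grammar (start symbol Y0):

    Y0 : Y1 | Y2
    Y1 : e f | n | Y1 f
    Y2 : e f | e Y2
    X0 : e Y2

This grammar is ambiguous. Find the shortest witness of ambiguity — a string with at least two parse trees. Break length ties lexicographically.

length 1: no string has ≥2 trees
length 2: e f has 2 parse trees

Two derivations of e f:
  Y0 ⇒ Y1 ⇒ e f
  Y0 ⇒ Y2 ⇒ e f

e f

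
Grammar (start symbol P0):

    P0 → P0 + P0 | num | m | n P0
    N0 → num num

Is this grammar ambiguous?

Witness: n m + m

Derivation 1: P0 ⇒ P0 + P0 ⇒ n P0 + P0 ⇒ n m + P0 ⇒ n m + m
Derivation 2: P0 ⇒ n P0 ⇒ n P0 + P0 ⇒ n m + P0 ⇒ n m + m

Two distinct leftmost derivations for the same string.

Ambiguous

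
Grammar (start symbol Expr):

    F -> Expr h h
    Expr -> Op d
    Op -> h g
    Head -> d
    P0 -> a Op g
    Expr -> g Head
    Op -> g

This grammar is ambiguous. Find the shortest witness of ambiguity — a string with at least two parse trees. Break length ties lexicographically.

length 2: g d has 2 parse trees

Two derivations of g d:
  Expr ⇒ Op d ⇒ g d
  Expr ⇒ g Head ⇒ g d

g d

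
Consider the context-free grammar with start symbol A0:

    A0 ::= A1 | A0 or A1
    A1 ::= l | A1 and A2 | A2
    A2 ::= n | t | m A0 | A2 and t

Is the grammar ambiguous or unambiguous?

Ambiguous

Witness: n and t

Derivation 1: A0 ⇒ A1 ⇒ A1 and A2 ⇒ A2 and A2 ⇒ n and A2 ⇒ n and t
Derivation 2: A0 ⇒ A1 ⇒ A2 ⇒ A2 and t ⇒ n and t

Two distinct leftmost derivations for the same string.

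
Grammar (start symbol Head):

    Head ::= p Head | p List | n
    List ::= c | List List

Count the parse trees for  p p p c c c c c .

14

Parse trees for p p p c c c c c (showing first 6 of 14):
  [Head p [Head p [Head p [List [List c] [List [List c] [List [List c] [List [List c] [List c]]]]]]]]
  [Head p [Head p [Head p [List [List c] [List [List c] [List [List [List c] [List c]] [List c]]]]]]]
  [Head p [Head p [Head p [List [List c] [List [List [List c] [List c]] [List [List c] [List c]]]]]]]
  [Head p [Head p [Head p [List [List c] [List [List [List c] [List [List c] [List c]]] [List c]]]]]]
  [Head p [Head p [Head p [List [List c] [List [List [List [List c] [List c]] [List c]] [List c]]]]]]
  [Head p [Head p [Head p [List [List [List c] [List c]] [List [List c] [List [List c] [List c]]]]]]]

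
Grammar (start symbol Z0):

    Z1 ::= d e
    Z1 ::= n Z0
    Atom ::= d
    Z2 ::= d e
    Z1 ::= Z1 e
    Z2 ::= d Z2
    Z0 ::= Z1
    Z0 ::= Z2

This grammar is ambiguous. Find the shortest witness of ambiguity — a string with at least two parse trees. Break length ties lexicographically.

length 2: d e has 2 parse trees

Two derivations of d e:
  Z0 ⇒ Z1 ⇒ d e
  Z0 ⇒ Z2 ⇒ d e

d e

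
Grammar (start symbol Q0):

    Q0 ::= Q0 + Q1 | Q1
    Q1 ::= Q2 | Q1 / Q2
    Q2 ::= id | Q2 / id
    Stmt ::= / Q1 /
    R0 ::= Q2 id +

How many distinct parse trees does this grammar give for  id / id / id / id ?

8

Parse trees for id / id / id / id:
  [Q0 [Q1 [Q2 [Q2 [Q2 [Q2 id] / id] / id] / id]]]
  [Q0 [Q1 [Q1 [Q2 id]] / [Q2 [Q2 [Q2 id] / id] / id]]]
  [Q0 [Q1 [Q1 [Q2 [Q2 id] / id]] / [Q2 [Q2 id] / id]]]
  [Q0 [Q1 [Q1 [Q1 [Q2 id]] / [Q2 id]] / [Q2 [Q2 id] / id]]]
  [Q0 [Q1 [Q1 [Q2 [Q2 [Q2 id] / id] / id]] / [Q2 id]]]
  [Q0 [Q1 [Q1 [Q1 [Q2 id]] / [Q2 [Q2 id] / id]] / [Q2 id]]]
  [Q0 [Q1 [Q1 [Q1 [Q2 [Q2 id] / id]] / [Q2 id]] / [Q2 id]]]
  [Q0 [Q1 [Q1 [Q1 [Q1 [Q2 id]] / [Q2 id]] / [Q2 id]] / [Q2 id]]]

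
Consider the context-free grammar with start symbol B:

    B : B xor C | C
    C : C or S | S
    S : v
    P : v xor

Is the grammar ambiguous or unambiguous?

Unambiguous

(P is unreachable from B, so its rules don't affect L(B).) The grammar is stratified — B handles 'xor' (left-recursive), C handles 'or', S atoms. Each operator has a fixed associativity and precedence level, so every string has one parse.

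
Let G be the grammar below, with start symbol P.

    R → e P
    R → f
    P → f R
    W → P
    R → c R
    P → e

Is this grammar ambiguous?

Only P, R are reachable from P; ignoring the rest: Restricted to the reachable nonterminals, every rule has the form A → t or A → t B, and no two rules for the same A share a first terminal. The grammar encodes a DFA — one run per string.

Unambiguous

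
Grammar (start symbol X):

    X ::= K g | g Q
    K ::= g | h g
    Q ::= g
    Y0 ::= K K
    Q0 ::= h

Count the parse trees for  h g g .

1

Parse trees for h g g:
  [X [K h g] g]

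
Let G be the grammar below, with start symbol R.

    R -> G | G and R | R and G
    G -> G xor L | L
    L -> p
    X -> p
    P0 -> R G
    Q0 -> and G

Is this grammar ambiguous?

Witness: p and p

Derivation 1: R ⇒ G and R ⇒ L and R ⇒ p and R ⇒ p and G ⇒ p and L ⇒ p and p
Derivation 2: R ⇒ R and G ⇒ G and G ⇒ L and G ⇒ p and G ⇒ p and L ⇒ p and p

Two distinct leftmost derivations for the same string.

Ambiguous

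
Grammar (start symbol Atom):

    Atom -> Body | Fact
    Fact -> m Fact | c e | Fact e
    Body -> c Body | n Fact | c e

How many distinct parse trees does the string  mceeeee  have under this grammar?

5

Parse trees for mceeeee:
  [Atom [Fact m [Fact [Fact [Fact [Fact [Fact c e] e] e] e] e]]]
  [Atom [Fact [Fact m [Fact [Fact [Fact [Fact c e] e] e] e]] e]]
  [Atom [Fact [Fact [Fact m [Fact [Fact [Fact c e] e] e]] e] e]]
  [Atom [Fact [Fact [Fact [Fact m [Fact [Fact c e] e]] e] e] e]]
  [Atom [Fact [Fact [Fact [Fact [Fact m [Fact c e]] e] e] e] e]]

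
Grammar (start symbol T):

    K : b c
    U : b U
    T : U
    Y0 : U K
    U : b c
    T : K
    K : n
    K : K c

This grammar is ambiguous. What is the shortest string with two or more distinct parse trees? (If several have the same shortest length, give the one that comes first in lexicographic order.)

length 1: no string has ≥2 trees
length 2: b c has 2 parse trees

Two derivations of b c:
  T ⇒ U ⇒ b c
  T ⇒ K ⇒ b c

b c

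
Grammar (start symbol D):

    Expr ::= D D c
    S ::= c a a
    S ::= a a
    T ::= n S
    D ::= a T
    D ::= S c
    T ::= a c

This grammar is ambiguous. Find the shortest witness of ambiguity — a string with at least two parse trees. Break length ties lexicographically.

a a c

length 3: a a c has 2 parse trees

Two derivations of a a c:
  D ⇒ a T ⇒ a a c
  D ⇒ S c ⇒ a a c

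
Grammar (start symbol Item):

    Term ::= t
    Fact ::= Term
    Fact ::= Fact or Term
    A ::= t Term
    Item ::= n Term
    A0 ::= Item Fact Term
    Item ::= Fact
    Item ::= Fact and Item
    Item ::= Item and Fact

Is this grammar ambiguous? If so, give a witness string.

Witness: t and t

Derivation 1: Item ⇒ Fact and Item ⇒ Term and Item ⇒ t and Item ⇒ t and Fact ⇒ t and Term ⇒ t and t
Derivation 2: Item ⇒ Item and Fact ⇒ Fact and Fact ⇒ Term and Fact ⇒ t and Fact ⇒ t and Term ⇒ t and t

Two distinct leftmost derivations for the same string.

Ambiguous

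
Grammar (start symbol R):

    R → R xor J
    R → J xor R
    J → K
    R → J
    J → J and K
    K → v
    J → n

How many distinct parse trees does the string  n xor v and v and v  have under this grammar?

Parse trees for n xor v and v and v:
  [R [R [J n]] xor [J [J [J [K v]] and [K v]] and [K v]]]
  [R [J n] xor [R [J [J [J [K v]] and [K v]] and [K v]]]]

2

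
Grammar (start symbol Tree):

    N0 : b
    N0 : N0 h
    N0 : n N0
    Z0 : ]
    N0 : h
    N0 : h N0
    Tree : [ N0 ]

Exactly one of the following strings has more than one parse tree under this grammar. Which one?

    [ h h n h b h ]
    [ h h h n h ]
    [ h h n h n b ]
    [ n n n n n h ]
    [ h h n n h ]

[ h h n h b h ]

[ h h n h b h ]: 5 trees
[ h h h n h ]: 1 tree
[ h h n h n b ]: 1 tree
[ n n n n n h ]: 1 tree
[ h h n n h ]: 1 tree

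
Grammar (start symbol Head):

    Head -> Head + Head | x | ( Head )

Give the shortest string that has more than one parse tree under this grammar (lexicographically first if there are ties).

length 1: no string has ≥2 trees
length 3: no string has ≥2 trees
length 5: x + x + x has 2 parse trees

Two derivations of x + x + x:
  Head ⇒ Head + Head ⇒ Head + Head + Head ⇒ x + Head + Head ⇒ x + x + Head ⇒ x + x + x
  Head ⇒ Head + Head ⇒ x + Head ⇒ x + Head + Head ⇒ x + x + Head ⇒ x + x + x

x + x + x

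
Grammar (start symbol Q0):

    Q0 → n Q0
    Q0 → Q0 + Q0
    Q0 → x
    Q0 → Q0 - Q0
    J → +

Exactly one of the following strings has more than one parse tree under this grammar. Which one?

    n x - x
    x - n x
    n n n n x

n x - x

n x - x: 2 trees
x - n x: 1 tree
n n n n x: 1 tree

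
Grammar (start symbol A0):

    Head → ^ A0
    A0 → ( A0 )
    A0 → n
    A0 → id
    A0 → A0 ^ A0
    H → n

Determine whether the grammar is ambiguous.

Ambiguous

Witness: id ^ id ^ id

Derivation 1: A0 ⇒ A0 ^ A0 ⇒ id ^ A0 ⇒ id ^ A0 ^ A0 ⇒ id ^ id ^ A0 ⇒ id ^ id ^ id
Derivation 2: A0 ⇒ A0 ^ A0 ⇒ A0 ^ A0 ^ A0 ⇒ id ^ A0 ^ A0 ⇒ id ^ id ^ A0 ⇒ id ^ id ^ id

Two distinct leftmost derivations for the same string.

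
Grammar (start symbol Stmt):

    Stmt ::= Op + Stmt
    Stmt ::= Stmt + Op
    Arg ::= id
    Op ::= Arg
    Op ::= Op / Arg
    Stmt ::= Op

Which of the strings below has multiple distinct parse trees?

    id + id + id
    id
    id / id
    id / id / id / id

id + id + id

id + id + id: 4 trees
id: 1 tree
id / id: 1 tree
id / id / id / id: 1 tree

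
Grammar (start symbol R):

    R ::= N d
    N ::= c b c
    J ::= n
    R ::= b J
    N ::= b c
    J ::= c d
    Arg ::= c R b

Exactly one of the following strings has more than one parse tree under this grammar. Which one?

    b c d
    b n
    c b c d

b c d

b c d: 2 trees
b n: 1 tree
c b c d: 1 tree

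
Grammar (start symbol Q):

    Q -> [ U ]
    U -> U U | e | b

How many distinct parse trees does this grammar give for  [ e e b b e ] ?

14

Parse trees for [ e e b b e ] (showing first 6 of 14):
  [Q [ [U [U e] [U [U e] [U [U b] [U [U b] [U e]]]]] ]]
  [Q [ [U [U e] [U [U e] [U [U [U b] [U b]] [U e]]]] ]]
  [Q [ [U [U e] [U [U [U e] [U b]] [U [U b] [U e]]]] ]]
  [Q [ [U [U e] [U [U [U e] [U [U b] [U b]]] [U e]]] ]]
  [Q [ [U [U e] [U [U [U [U e] [U b]] [U b]] [U e]]] ]]
  [Q [ [U [U [U e] [U e]] [U [U b] [U [U b] [U e]]]] ]]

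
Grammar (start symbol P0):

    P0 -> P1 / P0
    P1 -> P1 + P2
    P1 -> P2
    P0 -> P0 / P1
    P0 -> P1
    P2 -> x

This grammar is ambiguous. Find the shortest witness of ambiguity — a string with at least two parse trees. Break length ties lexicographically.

length 1: no string has ≥2 trees
length 3: x / x has 2 parse trees

Two derivations of x / x:
  P0 ⇒ P1 / P0 ⇒ P2 / P0 ⇒ x / P0 ⇒ x / P1 ⇒ x / P2 ⇒ x / x
  P0 ⇒ P0 / P1 ⇒ P1 / P1 ⇒ P2 / P1 ⇒ x / P1 ⇒ x / P2 ⇒ x / x

x / x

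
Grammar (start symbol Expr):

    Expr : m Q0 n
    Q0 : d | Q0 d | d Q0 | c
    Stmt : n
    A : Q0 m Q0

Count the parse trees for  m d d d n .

Parse trees for m d d d n:
  [Expr m [Q0 [Q0 [Q0 d] d] d] n]
  [Expr m [Q0 [Q0 d [Q0 d]] d] n]
  [Expr m [Q0 d [Q0 [Q0 d] d]] n]
  [Expr m [Q0 d [Q0 d [Q0 d]]] n]

4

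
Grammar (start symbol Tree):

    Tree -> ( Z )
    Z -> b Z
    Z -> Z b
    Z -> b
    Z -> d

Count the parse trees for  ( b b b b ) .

8

Parse trees for ( b b b b ):
  [Tree ( [Z b [Z b [Z b [Z b]]]] )]
  [Tree ( [Z b [Z b [Z [Z b] b]]] )]
  [Tree ( [Z b [Z [Z b [Z b]] b]] )]
  [Tree ( [Z b [Z [Z [Z b] b] b]] )]
  [Tree ( [Z [Z b [Z b [Z b]]] b] )]
  [Tree ( [Z [Z b [Z [Z b] b]] b] )]
  [Tree ( [Z [Z [Z b [Z b]] b] b] )]
  [Tree ( [Z [Z [Z [Z b] b] b] b] )]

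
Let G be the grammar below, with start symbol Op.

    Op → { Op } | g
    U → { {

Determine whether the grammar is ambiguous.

(U is unreachable from Op, so its rules don't affect L(Op).) Each string is a nest of matched brackets around a single atom. An opening bracket forces the recursive rule; an atom forces the base rule.

Unambiguous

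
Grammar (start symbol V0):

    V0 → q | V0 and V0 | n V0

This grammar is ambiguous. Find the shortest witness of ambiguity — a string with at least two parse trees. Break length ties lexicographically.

n q and q

length 1: no string has ≥2 trees
length 2: no string has ≥2 trees
length 3: no string has ≥2 trees
length 4: n q and q has 2 parse trees

Two derivations of n q and q:
  V0 ⇒ V0 and V0 ⇒ n V0 and V0 ⇒ n q and V0 ⇒ n q and q
  V0 ⇒ n V0 ⇒ n V0 and V0 ⇒ n q and V0 ⇒ n q and q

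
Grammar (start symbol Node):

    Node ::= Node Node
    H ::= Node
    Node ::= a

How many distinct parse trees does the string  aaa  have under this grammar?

2

Parse trees for aaa:
  [Node [Node a] [Node [Node a] [Node a]]]
  [Node [Node [Node a] [Node a]] [Node a]]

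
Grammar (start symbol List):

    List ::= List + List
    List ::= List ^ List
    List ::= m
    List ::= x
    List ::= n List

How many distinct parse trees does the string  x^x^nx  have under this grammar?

2

Parse trees for x^x^nx:
  [List [List x] ^ [List [List x] ^ [List n [List x]]]]
  [List [List [List x] ^ [List x]] ^ [List n [List x]]]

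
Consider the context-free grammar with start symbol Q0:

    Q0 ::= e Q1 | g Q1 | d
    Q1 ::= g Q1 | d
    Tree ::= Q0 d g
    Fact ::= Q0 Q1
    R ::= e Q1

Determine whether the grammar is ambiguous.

(Tree, Fact, R are unreachable from Q0, so their rules don't affect L(Q0).) Each reachable nonterminal has at most one production per leading terminal, and all productions are right-linear; the derivation is determined token-by-token.

Unambiguous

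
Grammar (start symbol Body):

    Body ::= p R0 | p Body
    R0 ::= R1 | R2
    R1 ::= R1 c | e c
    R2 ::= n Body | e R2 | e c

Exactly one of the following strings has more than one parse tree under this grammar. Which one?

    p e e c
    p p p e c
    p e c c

p e e c: 1 tree
p p p e c: 2 trees
p e c c: 1 tree

p p p e c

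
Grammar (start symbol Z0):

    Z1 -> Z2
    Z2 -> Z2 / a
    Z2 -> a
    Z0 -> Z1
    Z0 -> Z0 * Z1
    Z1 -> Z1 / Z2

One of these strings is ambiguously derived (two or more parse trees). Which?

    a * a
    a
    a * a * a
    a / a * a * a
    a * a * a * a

a / a * a * a

a * a: 1 tree
a: 1 tree
a * a * a: 1 tree
a / a * a * a: 2 trees
a * a * a * a: 1 tree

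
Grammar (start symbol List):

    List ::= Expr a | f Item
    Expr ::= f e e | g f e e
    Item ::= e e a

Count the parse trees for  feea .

Parse trees for feea:
  [List [Expr f e e] a]
  [List f [Item e e a]]

2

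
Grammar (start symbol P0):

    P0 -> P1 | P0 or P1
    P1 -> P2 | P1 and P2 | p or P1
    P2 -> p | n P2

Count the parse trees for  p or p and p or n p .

3

Parse trees for p or p and p or n p:
  [P0 [P0 [P1 [P1 p or [P1 [P2 p]]] and [P2 p]]] or [P1 [P2 n [P2 p]]]]
  [P0 [P0 [P1 p or [P1 [P1 [P2 p]] and [P2 p]]]] or [P1 [P2 n [P2 p]]]]
  [P0 [P0 [P0 [P1 [P2 p]]] or [P1 [P1 [P2 p]] and [P2 p]]] or [P1 [P2 n [P2 p]]]]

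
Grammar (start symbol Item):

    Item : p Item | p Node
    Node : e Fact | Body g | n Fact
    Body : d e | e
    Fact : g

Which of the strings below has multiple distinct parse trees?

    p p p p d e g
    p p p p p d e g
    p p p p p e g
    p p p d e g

p p p p d e g: 1 tree
p p p p p d e g: 1 tree
p p p p p e g: 2 trees
p p p d e g: 1 tree

p p p p p e g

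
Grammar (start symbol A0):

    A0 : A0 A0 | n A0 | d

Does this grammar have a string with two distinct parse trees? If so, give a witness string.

Ambiguous

Witness: d d d

Derivation 1: A0 ⇒ A0 A0 ⇒ A0 A0 A0 ⇒ d A0 A0 ⇒ d d A0 ⇒ d d d
Derivation 2: A0 ⇒ A0 A0 ⇒ d A0 ⇒ d A0 A0 ⇒ d d A0 ⇒ d d d

Two distinct leftmost derivations for the same string.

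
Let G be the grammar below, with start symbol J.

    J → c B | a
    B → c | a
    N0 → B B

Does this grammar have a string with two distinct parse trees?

Unambiguous

(N0 is unreachable from J, so its rules don't affect L(J).) The reachable rules are right-linear with at most one rule per (nonterminal, next-terminal) pair. Each input token forces the next rule, so parsing is deterministic.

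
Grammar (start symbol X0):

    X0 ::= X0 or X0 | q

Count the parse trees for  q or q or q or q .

Parse trees for q or q or q or q:
  [X0 [X0 q] or [X0 [X0 q] or [X0 [X0 q] or [X0 q]]]]
  [X0 [X0 q] or [X0 [X0 [X0 q] or [X0 q]] or [X0 q]]]
  [X0 [X0 [X0 q] or [X0 q]] or [X0 [X0 q] or [X0 q]]]
  [X0 [X0 [X0 q] or [X0 [X0 q] or [X0 q]]] or [X0 q]]
  [X0 [X0 [X0 [X0 q] or [X0 q]] or [X0 q]] or [X0 q]]

5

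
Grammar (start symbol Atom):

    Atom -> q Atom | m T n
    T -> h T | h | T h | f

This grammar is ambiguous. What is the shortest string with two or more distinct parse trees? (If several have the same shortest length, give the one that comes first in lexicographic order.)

m h h n

length 3: no string has ≥2 trees
length 4: m h h n has 2 parse trees

Two derivations of m h h n:
  Atom ⇒ m T n ⇒ m h T n ⇒ m h h n
  Atom ⇒ m T n ⇒ m T h n ⇒ m h h n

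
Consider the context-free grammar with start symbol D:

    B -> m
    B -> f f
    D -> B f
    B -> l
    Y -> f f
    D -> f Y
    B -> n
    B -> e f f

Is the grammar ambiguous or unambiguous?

Ambiguous

Witness: f f f

Derivation 1: D ⇒ B f ⇒ f f f
Derivation 2: D ⇒ f Y ⇒ f f f

Two distinct leftmost derivations for the same string.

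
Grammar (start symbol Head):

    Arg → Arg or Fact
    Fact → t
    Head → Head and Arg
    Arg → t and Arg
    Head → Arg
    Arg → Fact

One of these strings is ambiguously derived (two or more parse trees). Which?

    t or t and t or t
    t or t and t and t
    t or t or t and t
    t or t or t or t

t or t and t or t: 1 tree
t or t and t and t: 2 trees
t or t or t and t: 1 tree
t or t or t or t: 1 tree

t or t and t and t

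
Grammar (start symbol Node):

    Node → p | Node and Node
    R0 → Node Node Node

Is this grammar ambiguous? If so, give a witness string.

Ambiguous

Witness: p and p and p

Derivation 1: Node ⇒ Node and Node ⇒ p and Node ⇒ p and Node and Node ⇒ p and p and Node ⇒ p and p and p
Derivation 2: Node ⇒ Node and Node ⇒ Node and Node and Node ⇒ p and Node and Node ⇒ p and p and Node ⇒ p and p and p

Two distinct leftmost derivations for the same string.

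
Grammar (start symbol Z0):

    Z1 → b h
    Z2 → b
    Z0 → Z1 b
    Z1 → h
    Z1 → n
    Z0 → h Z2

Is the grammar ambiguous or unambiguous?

Ambiguous

Witness: h b

Derivation 1: Z0 ⇒ Z1 b ⇒ h b
Derivation 2: Z0 ⇒ h Z2 ⇒ h b

Two distinct leftmost derivations for the same string.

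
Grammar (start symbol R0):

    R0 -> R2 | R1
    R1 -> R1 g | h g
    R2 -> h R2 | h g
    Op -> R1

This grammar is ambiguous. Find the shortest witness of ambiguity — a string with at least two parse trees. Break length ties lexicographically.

h g

length 2: h g has 2 parse trees

Two derivations of h g:
  R0 ⇒ R2 ⇒ h g
  R0 ⇒ R1 ⇒ h g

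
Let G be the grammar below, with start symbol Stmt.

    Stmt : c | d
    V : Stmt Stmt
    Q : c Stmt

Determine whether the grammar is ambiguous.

Unambiguous

Only Stmt is reachable from Stmt; ignoring the rest: Restricted to the reachable nonterminals, every rule has the form A → t or A → t B, and no two rules for the same A share a first terminal. The grammar encodes a DFA — one run per string.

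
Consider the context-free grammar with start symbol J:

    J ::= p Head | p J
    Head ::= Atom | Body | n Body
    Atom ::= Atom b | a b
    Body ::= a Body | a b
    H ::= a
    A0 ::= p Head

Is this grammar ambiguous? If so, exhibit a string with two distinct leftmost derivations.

Ambiguous

Witness: p a b

Derivation 1: J ⇒ p Head ⇒ p Atom ⇒ p a b
Derivation 2: J ⇒ p Head ⇒ p Body ⇒ p a b

Two distinct leftmost derivations for the same string.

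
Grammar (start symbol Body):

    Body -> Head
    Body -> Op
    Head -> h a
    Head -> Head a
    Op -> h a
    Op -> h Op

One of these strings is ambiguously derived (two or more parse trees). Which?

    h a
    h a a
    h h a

h a

h a: 2 trees
h a a: 1 tree
h h a: 1 tree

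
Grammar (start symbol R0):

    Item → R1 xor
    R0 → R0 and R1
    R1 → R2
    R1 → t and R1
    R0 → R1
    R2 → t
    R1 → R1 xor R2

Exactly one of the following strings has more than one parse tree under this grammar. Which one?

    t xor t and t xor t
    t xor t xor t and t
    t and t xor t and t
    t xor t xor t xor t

t xor t and t xor t: 1 tree
t xor t xor t and t: 1 tree
t and t xor t and t: 3 trees
t xor t xor t xor t: 1 tree

t and t xor t and t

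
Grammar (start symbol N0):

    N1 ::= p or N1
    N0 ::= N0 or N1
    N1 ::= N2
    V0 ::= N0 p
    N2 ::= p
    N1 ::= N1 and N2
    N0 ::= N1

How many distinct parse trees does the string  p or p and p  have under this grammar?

Parse trees for p or p and p:
  [N0 [N0 [N1 [N2 p]]] or [N1 [N1 [N2 p]] and [N2 p]]]
  [N0 [N1 p or [N1 [N1 [N2 p]] and [N2 p]]]]
  [N0 [N1 [N1 p or [N1 [N2 p]]] and [N2 p]]]

3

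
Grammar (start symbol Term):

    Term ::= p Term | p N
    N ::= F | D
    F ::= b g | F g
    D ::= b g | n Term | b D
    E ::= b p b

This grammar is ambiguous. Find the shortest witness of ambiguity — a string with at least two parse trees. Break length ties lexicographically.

length 3: p b g has 2 parse trees

Two derivations of p b g:
  Term ⇒ p N ⇒ p F ⇒ p b g
  Term ⇒ p N ⇒ p D ⇒ p b g

p b g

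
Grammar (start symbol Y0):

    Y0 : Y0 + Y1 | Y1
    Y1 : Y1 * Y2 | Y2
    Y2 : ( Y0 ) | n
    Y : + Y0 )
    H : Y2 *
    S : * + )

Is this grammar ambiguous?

Unambiguous

Only Y0, Y1, Y2 are reachable from Y0; ignoring the rest: The grammar is stratified — Y0 handles '+' (left-recursive), Y1 handles '*', Y2 atoms. Each operator has a fixed associativity and precedence level, so every string has one parse.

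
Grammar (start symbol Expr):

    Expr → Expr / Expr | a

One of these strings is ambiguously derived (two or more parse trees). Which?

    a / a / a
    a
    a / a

a / a / a: 2 trees
a: 1 tree
a / a: 1 tree

a / a / a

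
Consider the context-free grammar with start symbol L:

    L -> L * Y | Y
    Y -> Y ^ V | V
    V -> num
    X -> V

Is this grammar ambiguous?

(X is unreachable from L, so its rules don't affect L(L).) This is a standard precedence ladder (L over Y over V), with each level left-recursive on its own operator ('*' at L, '^' at Y). That structure is LR(1), hence unambiguous.

Unambiguous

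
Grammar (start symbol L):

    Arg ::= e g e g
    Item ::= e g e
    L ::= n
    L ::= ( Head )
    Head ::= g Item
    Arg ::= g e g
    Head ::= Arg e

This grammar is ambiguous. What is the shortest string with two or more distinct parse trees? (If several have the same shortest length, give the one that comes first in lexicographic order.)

length 1: no string has ≥2 trees
length 6: ( g e g e ) has 2 parse trees

Two derivations of ( g e g e ):
  L ⇒ ( Head ) ⇒ ( g Item ) ⇒ ( g e g e )
  L ⇒ ( Head ) ⇒ ( Arg e ) ⇒ ( g e g e )

( g e g e )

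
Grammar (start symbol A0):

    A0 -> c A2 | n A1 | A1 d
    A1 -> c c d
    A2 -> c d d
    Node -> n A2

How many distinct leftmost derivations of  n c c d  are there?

1

Parse trees for n c c d:
  [A0 n [A1 c c d]]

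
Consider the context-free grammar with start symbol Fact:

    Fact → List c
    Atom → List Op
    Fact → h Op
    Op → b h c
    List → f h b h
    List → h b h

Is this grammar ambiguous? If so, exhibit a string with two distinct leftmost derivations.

Witness: h b h c

Derivation 1: Fact ⇒ List c ⇒ h b h c
Derivation 2: Fact ⇒ h Op ⇒ h b h c

Two distinct leftmost derivations for the same string.

Ambiguous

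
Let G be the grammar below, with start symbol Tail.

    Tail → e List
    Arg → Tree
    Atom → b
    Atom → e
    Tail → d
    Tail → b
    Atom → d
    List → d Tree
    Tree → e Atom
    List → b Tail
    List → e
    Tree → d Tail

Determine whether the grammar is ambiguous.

Unambiguous

(Arg is unreachable from Tail, so its rules don't affect L(Tail).) The reachable rules are right-linear with at most one rule per (nonterminal, next-terminal) pair. Each input token forces the next rule, so parsing is deterministic.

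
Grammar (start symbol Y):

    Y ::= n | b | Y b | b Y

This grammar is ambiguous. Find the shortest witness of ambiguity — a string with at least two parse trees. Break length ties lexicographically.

length 1: no string has ≥2 trees
length 2: b b has 2 parse trees

Two derivations of b b:
  Y ⇒ Y b ⇒ b b
  Y ⇒ b Y ⇒ b b

b b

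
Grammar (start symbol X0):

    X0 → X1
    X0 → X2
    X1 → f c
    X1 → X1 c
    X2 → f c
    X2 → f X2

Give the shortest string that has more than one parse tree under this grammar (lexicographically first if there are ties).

f c

length 2: f c has 2 parse trees

Two derivations of f c:
  X0 ⇒ X1 ⇒ f c
  X0 ⇒ X2 ⇒ f c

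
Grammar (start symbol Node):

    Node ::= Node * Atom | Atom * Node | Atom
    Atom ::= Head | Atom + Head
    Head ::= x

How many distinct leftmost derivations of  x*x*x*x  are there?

8

Parse trees for x*x*x*x:
  [Node [Node [Node [Node [Atom [Head x]]] * [Atom [Head x]]] * [Atom [Head x]]] * [Atom [Head x]]]
  [Node [Node [Node [Atom [Head x]] * [Node [Atom [Head x]]]] * [Atom [Head x]]] * [Atom [Head x]]]
  [Node [Node [Atom [Head x]] * [Node [Node [Atom [Head x]]] * [Atom [Head x]]]] * [Atom [Head x]]]
  [Node [Node [Atom [Head x]] * [Node [Atom [Head x]] * [Node [Atom [Head x]]]]] * [Atom [Head x]]]
  [Node [Atom [Head x]] * [Node [Node [Node [Atom [Head x]]] * [Atom [Head x]]] * [Atom [Head x]]]]
  [Node [Atom [Head x]] * [Node [Node [Atom [Head x]] * [Node [Atom [Head x]]]] * [Atom [Head x]]]]
  [Node [Atom [Head x]] * [Node [Atom [Head x]] * [Node [Node [Atom [Head x]]] * [Atom [Head x]]]]]
  [Node [Atom [Head x]] * [Node [Atom [Head x]] * [Node [Atom [Head x]] * [Node [Atom [Head x]]]]]]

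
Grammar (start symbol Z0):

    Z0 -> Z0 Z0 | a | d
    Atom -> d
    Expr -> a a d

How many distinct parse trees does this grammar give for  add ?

2

Parse trees for add:
  [Z0 [Z0 a] [Z0 [Z0 d] [Z0 d]]]
  [Z0 [Z0 [Z0 a] [Z0 d]] [Z0 d]]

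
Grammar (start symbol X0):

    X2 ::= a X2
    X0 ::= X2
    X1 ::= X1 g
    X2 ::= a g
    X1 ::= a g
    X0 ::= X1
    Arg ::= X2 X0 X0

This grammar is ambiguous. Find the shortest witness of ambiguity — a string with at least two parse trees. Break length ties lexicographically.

length 2: a g has 2 parse trees

Two derivations of a g:
  X0 ⇒ X2 ⇒ a g
  X0 ⇒ X1 ⇒ a g

a g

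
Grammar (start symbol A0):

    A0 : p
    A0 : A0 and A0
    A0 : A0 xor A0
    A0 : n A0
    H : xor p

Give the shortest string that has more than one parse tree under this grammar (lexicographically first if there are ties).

length 1: no string has ≥2 trees
length 2: no string has ≥2 trees
length 3: no string has ≥2 trees
length 4: n p and p has 2 parse trees

Two derivations of n p and p:
  A0 ⇒ A0 and A0 ⇒ n A0 and A0 ⇒ n p and A0 ⇒ n p and p
  A0 ⇒ n A0 ⇒ n A0 and A0 ⇒ n p and A0 ⇒ n p and p

n p and p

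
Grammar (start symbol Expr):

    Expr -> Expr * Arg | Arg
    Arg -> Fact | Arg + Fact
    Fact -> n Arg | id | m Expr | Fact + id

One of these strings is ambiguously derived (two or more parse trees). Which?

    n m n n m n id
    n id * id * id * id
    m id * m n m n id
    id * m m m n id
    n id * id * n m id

m id * m n m n id

n m n n m n id: 1 tree
n id * id * id * id: 1 tree
m id * m n m n id: 2 trees
id * m m m n id: 1 tree
n id * id * n m id: 1 tree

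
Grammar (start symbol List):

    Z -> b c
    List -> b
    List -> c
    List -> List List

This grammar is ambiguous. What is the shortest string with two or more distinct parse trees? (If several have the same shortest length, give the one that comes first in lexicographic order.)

length 1: no string has ≥2 trees
length 2: no string has ≥2 trees
length 3: b b b has 2 parse trees

Two derivations of b b b:
  List ⇒ List List ⇒ b List ⇒ b List List ⇒ b b List ⇒ b b b
  List ⇒ List List ⇒ List List List ⇒ b List List ⇒ b b List ⇒ b b b

b b b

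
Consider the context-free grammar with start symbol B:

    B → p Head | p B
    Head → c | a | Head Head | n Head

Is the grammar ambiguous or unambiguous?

Witness: p a a a

Derivation 1: B ⇒ p Head ⇒ p Head Head ⇒ p a Head ⇒ p a Head Head ⇒ p a a Head ⇒ p a a a
Derivation 2: B ⇒ p Head ⇒ p Head Head ⇒ p Head Head Head ⇒ p a Head Head ⇒ p a a Head ⇒ p a a a

Two distinct leftmost derivations for the same string.

Ambiguous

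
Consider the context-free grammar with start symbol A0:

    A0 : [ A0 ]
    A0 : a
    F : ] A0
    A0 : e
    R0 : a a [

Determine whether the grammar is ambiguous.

Unambiguous

Only A0 is reachable from A0; ignoring the rest: L(A0) is { openⁿ atom closeⁿ : n ≥ 0 }. The bracket depth fixes n, and the derivation is forced at every step.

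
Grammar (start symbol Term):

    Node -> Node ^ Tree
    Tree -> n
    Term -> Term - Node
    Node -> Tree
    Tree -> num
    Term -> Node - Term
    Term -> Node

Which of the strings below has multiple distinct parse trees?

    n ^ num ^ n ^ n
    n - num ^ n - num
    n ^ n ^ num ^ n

n ^ num ^ n ^ n: 1 tree
n - num ^ n - num: 4 trees
n ^ n ^ num ^ n: 1 tree

n - num ^ n - num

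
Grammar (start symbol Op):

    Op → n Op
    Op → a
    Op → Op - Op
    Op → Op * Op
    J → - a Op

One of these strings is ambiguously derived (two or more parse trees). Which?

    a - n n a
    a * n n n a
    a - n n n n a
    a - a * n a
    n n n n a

a - a * n a

a - n n a: 1 tree
a * n n n a: 1 tree
a - n n n n a: 1 tree
a - a * n a: 2 trees
n n n n a: 1 tree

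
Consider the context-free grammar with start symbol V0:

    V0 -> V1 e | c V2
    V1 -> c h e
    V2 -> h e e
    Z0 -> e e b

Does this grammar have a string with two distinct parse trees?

Ambiguous

Witness: c h e e

Derivation 1: V0 ⇒ V1 e ⇒ c h e e
Derivation 2: V0 ⇒ c V2 ⇒ c h e e

Two distinct leftmost derivations for the same string.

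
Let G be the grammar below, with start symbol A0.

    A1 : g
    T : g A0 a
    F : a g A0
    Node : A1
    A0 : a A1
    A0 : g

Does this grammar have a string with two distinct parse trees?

(F, T, Node are unreachable from A0, so their rules don't affect L(A0).) Each reachable nonterminal has at most one production per leading terminal, and all productions are right-linear; the derivation is determined token-by-token.

Unambiguous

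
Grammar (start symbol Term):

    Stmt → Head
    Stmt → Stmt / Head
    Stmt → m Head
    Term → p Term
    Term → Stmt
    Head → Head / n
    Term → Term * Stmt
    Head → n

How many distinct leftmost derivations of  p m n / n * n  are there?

Parse trees for p m n / n * n:
  [Term p [Term [Term [Stmt [Stmt m [Head n]] / [Head n]]] * [Stmt [Head n]]]]
  [Term p [Term [Term [Stmt m [Head [Head n] / n]]] * [Stmt [Head n]]]]
  [Term [Term p [Term [Stmt [Stmt m [Head n]] / [Head n]]]] * [Stmt [Head n]]]
  [Term [Term p [Term [Stmt m [Head [Head n] / n]]]] * [Stmt [Head n]]]

4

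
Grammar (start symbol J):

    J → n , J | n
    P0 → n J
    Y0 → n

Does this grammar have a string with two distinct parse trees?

Only J is reachable from J; ignoring the rest: Right-recursive list with a separator: after each atom, whether the separator follows determines the rule. One parse per string.

Unambiguous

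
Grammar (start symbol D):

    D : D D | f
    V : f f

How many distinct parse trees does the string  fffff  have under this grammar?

Parse trees for fffff (showing first 6 of 14):
  [D [D f] [D [D f] [D [D f] [D [D f] [D f]]]]]
  [D [D f] [D [D f] [D [D [D f] [D f]] [D f]]]]
  [D [D f] [D [D [D f] [D f]] [D [D f] [D f]]]]
  [D [D f] [D [D [D f] [D [D f] [D f]]] [D f]]]
  [D [D f] [D [D [D [D f] [D f]] [D f]] [D f]]]
  [D [D [D f] [D f]] [D [D f] [D [D f] [D f]]]]

14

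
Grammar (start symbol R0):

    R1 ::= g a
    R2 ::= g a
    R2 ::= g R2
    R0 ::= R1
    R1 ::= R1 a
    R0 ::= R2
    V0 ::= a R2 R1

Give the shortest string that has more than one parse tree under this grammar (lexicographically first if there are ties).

g a

length 2: g a has 2 parse trees

Two derivations of g a:
  R0 ⇒ R1 ⇒ g a
  R0 ⇒ R2 ⇒ g a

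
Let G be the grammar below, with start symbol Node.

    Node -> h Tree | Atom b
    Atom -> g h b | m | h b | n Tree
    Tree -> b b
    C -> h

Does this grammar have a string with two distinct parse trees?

Ambiguous

Witness: h b b

Derivation 1: Node ⇒ h Tree ⇒ h b b
Derivation 2: Node ⇒ Atom b ⇒ h b b

Two distinct leftmost derivations for the same string.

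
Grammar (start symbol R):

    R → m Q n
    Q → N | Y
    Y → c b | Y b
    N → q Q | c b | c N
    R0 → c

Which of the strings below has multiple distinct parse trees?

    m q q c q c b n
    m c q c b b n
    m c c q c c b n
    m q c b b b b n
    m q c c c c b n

m q q c q c b n: 2 trees
m c q c b b n: 1 tree
m c c q c c b n: 1 tree
m q c b b b b n: 1 tree
m q c c c c b n: 1 tree

m q q c q c b n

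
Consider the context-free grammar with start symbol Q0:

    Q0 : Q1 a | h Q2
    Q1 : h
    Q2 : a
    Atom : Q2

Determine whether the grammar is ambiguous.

Witness: h a

Derivation 1: Q0 ⇒ Q1 a ⇒ h a
Derivation 2: Q0 ⇒ h Q2 ⇒ h a

Two distinct leftmost derivations for the same string.

Ambiguous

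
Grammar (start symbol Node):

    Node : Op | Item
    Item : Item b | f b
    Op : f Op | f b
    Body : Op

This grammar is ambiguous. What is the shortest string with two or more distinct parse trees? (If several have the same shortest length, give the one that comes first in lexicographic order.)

length 2: f b has 2 parse trees

Two derivations of f b:
  Node ⇒ Op ⇒ f b
  Node ⇒ Item ⇒ f b

f b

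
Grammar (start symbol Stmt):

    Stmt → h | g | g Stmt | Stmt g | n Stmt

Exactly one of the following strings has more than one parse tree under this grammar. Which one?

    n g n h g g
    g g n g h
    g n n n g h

n g n h g g

n g n h g g: 10 trees
g g n g h: 1 tree
g n n n g h: 1 tree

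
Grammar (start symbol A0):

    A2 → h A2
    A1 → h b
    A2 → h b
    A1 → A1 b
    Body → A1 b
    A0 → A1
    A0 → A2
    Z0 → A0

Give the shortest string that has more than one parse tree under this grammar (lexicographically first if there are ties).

h b

length 2: h b has 2 parse trees

Two derivations of h b:
  A0 ⇒ A1 ⇒ h b
  A0 ⇒ A2 ⇒ h b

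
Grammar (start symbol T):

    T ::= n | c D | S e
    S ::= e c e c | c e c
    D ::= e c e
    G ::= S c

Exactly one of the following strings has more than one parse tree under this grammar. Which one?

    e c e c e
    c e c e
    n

e c e c e: 1 tree
c e c e: 2 trees
n: 1 tree

c e c e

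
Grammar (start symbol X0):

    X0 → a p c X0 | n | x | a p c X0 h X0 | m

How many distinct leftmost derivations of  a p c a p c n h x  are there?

2

Parse trees for a p c a p c n h x:
  [X0 a p c [X0 a p c [X0 n] h [X0 x]]]
  [X0 a p c [X0 a p c [X0 n]] h [X0 x]]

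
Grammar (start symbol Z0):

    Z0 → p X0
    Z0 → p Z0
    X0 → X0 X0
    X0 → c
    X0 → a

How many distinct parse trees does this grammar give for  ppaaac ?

5

Parse trees for ppaaac:
  [Z0 p [Z0 p [X0 [X0 a] [X0 [X0 a] [X0 [X0 a] [X0 c]]]]]]
  [Z0 p [Z0 p [X0 [X0 a] [X0 [X0 [X0 a] [X0 a]] [X0 c]]]]]
  [Z0 p [Z0 p [X0 [X0 [X0 a] [X0 a]] [X0 [X0 a] [X0 c]]]]]
  [Z0 p [Z0 p [X0 [X0 [X0 a] [X0 [X0 a] [X0 a]]] [X0 c]]]]
  [Z0 p [Z0 p [X0 [X0 [X0 [X0 a] [X0 a]] [X0 a]] [X0 c]]]]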